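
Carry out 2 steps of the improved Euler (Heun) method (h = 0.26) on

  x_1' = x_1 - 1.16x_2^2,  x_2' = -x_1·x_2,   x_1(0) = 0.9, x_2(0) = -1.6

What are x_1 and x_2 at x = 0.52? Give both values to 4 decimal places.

0.0195, -1.2733

Heun on (x_1,x_2): k1 = f(x_n, state_n); k2 = f(x_n + h, state_n + h·k1); state_{n+1} = state_n + (h/2)·(k1 + k2).
0.000000: (0.900000, -1.600000)
  k1 = (-2.069600, 1.440000)
  predictor → (0.361904, -1.225600)
  k2 = (-1.380527, 0.443550)
  → (0.451484, -1.355139)
0.260000: (0.451484, -1.355139)
  k1 = (-1.678741, 0.611823)
  predictor → (0.015011, -1.196065)
  k2 = (-1.644451, 0.017954)
  → (0.019469, -1.273268)
(x_1(0.52), x_2(0.52)) ≈ (0.0195, -1.2733)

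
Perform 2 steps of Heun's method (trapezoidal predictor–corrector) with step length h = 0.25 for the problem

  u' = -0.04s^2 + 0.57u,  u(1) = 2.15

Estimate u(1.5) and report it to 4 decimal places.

2.8207

Heun: k1 = f(s_n, u_n); k2 = f(s_n + h, u_n + h·k1); u_{n+1} = u_n + (h/2)·(k1 + k2).
s=1.000000, u=2.150000:
  k1 = f(1.000000, 2.150000) = 1.185500
  k2 = f(1.250000, 2.446375) = 1.331934
  u ← 2.150000 + (0.25/2)·(1.185500 + 1.331934) = 2.464679
s=1.250000, u=2.464679:
  k1 = f(1.250000, 2.464679) = 1.342367
  k2 = f(1.500000, 2.800271) = 1.506154
  u ← 2.464679 + (0.25/2)·(1.342367 + 1.506154) = 2.820744
u(1.5) ≈ 2.8207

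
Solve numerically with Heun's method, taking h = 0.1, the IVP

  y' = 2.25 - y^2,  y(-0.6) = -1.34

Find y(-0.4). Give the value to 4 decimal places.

Heun: k1 = f(x_n, y_n); k2 = f(x_n + h, y_n + h·k1); y_{n+1} = y_n + (h/2)·(k1 + k2).
x=-0.600000, y=-1.340000:
  k1 = f(-0.600000, -1.340000) = 0.454400
  k2 = f(-0.500000, -1.294560) = 0.574114
  y ← -1.340000 + (0.1/2)·(0.454400 + 0.574114) = -1.288574
x=-0.500000, y=-1.288574:
  k1 = f(-0.500000, -1.288574) = 0.589576
  k2 = f(-0.400000, -1.229617) = 0.738043
  y ← -1.288574 + (0.1/2)·(0.589576 + 0.738043) = -1.222193
y(-0.4) ≈ -1.2222

-1.2222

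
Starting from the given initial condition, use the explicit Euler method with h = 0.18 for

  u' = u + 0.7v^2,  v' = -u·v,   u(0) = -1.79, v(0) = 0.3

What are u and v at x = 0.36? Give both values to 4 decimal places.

Euler on (u,v): u_{n+1} = u_n + h·u', v_{n+1} = v_n + h·v'.
0.000000: (-1.790000, 0.300000); f=(-1.727000, 0.537000) → (-2.100860, 0.396660)
0.180000: (-2.100860, 0.396660); f=(-1.990723, 0.833327) → (-2.459190, 0.546659)
(u(0.36), v(0.36)) ≈ (-2.4592, 0.5467)

-2.4592, 0.5467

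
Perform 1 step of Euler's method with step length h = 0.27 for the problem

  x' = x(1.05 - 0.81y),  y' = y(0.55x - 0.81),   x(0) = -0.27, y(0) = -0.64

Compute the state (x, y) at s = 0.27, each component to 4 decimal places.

-0.3843, -0.4744

Euler on (x,y): x_{n+1} = x_n + h·x', y_{n+1} = y_n + h·y'.
0.000000: (-0.270000, -0.640000); f=(-0.423468, 0.613440) → (-0.384336, -0.474371)
(x(0.27), y(0.27)) ≈ (-0.3843, -0.4744)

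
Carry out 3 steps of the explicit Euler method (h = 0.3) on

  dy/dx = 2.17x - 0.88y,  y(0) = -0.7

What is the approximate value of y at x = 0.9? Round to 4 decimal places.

Euler: y_{n+1} = y_n + h·f(x_n, y_n).
x=0.000000, y=-0.700000: f=0.616000 → y ← -0.700000 + 0.3·0.616000 = -0.515200
x=0.300000, y=-0.515200: f=1.104376 → y ← -0.515200 + 0.3·1.104376 = -0.183887
x=0.600000, y=-0.183887: f=1.463821 → y ← -0.183887 + 0.3·1.463821 = 0.255259
y(0.9) ≈ 0.2553

0.2553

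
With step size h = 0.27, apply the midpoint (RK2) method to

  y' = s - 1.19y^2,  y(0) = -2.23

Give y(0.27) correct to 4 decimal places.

Midpoint: k1 = f(s_n, y_n); k2 = f(s_n + h/2, y_n + (h/2)·k1); y_{n+1} = y_n + h·k2.
s=0.000000, y=-2.230000:
  k1 = f(0.000000, -2.230000) = -5.917751
  k2 = f(0.135000, -3.028896) = -10.782314
  y ← -2.230000 + 0.27·(-10.782314) = -5.141225
y(0.27) ≈ -5.1412

-5.1412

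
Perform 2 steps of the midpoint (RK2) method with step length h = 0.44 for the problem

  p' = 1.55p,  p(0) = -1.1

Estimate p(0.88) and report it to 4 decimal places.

Midpoint: k1 = f(t_n, p_n); k2 = f(t_n + h/2, p_n + (h/2)·k1); p_{n+1} = p_n + h·k2.
t=0.000000, p=-1.100000:
  k1 = f(0.000000, -1.100000) = -1.705000
  k2 = f(0.220000, -1.475100) = -2.286405
  p ← -1.100000 + 0.44·(-2.286405) = -2.106018
t=0.440000, p=-2.106018:
  k1 = f(0.440000, -2.106018) = -3.264328
  k2 = f(0.660000, -2.824170) = -4.377464
  p ← -2.106018 + 0.44·(-4.377464) = -4.032102
p(0.88) ≈ -4.0321

-4.0321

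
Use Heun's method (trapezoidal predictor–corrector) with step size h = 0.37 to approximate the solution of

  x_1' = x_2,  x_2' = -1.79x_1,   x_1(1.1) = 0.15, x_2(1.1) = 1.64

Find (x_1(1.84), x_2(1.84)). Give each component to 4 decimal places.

1.1436, 0.6865

Heun on (x_1,x_2): k1 = f(t_n, state_n); k2 = f(t_n + h, state_n + h·k1); state_{n+1} = state_n + (h/2)·(k1 + k2).
1.100000: (0.150000, 1.640000)
  k1 = (1.640000, -0.268500)
  predictor → (0.756800, 1.540655)
  k2 = (1.540655, -1.354672)
  → (0.738421, 1.339713)
1.470000: (0.738421, 1.339713)
  k1 = (1.339713, -1.321774)
  predictor → (1.234115, 0.850657)
  k2 = (0.850657, -2.209066)
  → (1.143640, 0.686508)
(x_1(1.84), x_2(1.84)) ≈ (1.1436, 0.6865)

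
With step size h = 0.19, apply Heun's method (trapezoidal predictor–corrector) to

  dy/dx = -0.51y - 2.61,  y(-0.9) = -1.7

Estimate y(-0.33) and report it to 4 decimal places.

-2.5609

Heun: k1 = f(x_n, y_n); k2 = f(x_n + h, y_n + h·k1); y_{n+1} = y_n + (h/2)·(k1 + k2).
x=-0.900000, y=-1.700000:
  k1 = f(-0.900000, -1.700000) = -1.743000
  k2 = f(-0.710000, -2.031170) = -1.574103
  y ← -1.700000 + (0.19/2)·(-1.743000 + (-1.574103)) = -2.015125
x=-0.710000, y=-2.015125:
  k1 = f(-0.710000, -2.015125) = -1.582286
  k2 = f(-0.520000, -2.315759) = -1.428963
  y ← -2.015125 + (0.19/2)·(-1.582286 + (-1.428963)) = -2.301193
x=-0.520000, y=-2.301193:
  k1 = f(-0.520000, -2.301193) = -1.436391
  k2 = f(-0.330000, -2.574108) = -1.297205
  y ← -2.301193 + (0.19/2)·(-1.436391 + (-1.297205)) = -2.560885
y(-0.33) ≈ -2.5609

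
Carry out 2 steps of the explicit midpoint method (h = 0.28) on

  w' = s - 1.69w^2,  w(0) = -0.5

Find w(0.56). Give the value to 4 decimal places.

-0.6955

Midpoint: k1 = f(s_n, w_n); k2 = f(s_n + h/2, w_n + (h/2)·k1); w_{n+1} = w_n + h·k2.
s=0.000000, w=-0.500000:
  k1 = f(0.000000, -0.500000) = -0.422500
  k2 = f(0.140000, -0.559150) = -0.388376
  w ← -0.500000 + 0.28·(-0.388376) = -0.608745
s=0.280000, w=-0.608745:
  k1 = f(0.280000, -0.608745) = -0.346265
  k2 = f(0.420000, -0.657222) = -0.309981
  w ← -0.608745 + 0.28·(-0.309981) = -0.695540
w(0.56) ≈ -0.6955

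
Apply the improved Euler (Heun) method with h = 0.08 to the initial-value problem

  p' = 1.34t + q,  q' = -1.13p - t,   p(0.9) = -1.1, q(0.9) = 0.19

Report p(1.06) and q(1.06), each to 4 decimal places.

-0.8564, 0.2109

Heun on (p,q): k1 = f(t_n, state_n); k2 = f(t_n + h, state_n + h·k1); state_{n+1} = state_n + (h/2)·(k1 + k2).
0.900000: (-1.100000, 0.190000)
  k1 = (1.396000, 0.343000)
  predictor → (-0.988320, 0.217440)
  k2 = (1.530640, 0.136802)
  → (-0.982934, 0.209192)
0.980000: (-0.982934, 0.209192)
  k1 = (1.522392, 0.130716)
  predictor → (-0.861143, 0.219649)
  k2 = (1.640049, -0.086908)
  → (-0.856437, 0.210944)
(p(1.06), q(1.06)) ≈ (-0.8564, 0.2109)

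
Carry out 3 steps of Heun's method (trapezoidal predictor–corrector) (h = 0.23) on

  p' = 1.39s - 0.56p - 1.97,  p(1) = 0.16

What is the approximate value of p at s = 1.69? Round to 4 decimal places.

0.0734

Heun: k1 = f(s_n, p_n); k2 = f(s_n + h, p_n + h·k1); p_{n+1} = p_n + (h/2)·(k1 + k2).
s=1.000000, p=0.160000:
  k1 = f(1.000000, 0.160000) = -0.669600
  k2 = f(1.230000, 0.005992) = -0.263656
  p ← 0.160000 + (0.23/2)·(-0.669600 + (-0.263656)) = 0.052676
s=1.230000, p=0.052676:
  k1 = f(1.230000, 0.052676) = -0.289798
  k2 = f(1.460000, -0.013978) = 0.067228
  p ← 0.052676 + (0.23/2)·(-0.289798 + 0.067228) = 0.027080
s=1.460000, p=0.027080:
  k1 = f(1.460000, 0.027080) = 0.044235
  k2 = f(1.690000, 0.037254) = 0.358238
  p ← 0.027080 + (0.23/2)·(0.044235 + 0.358238) = 0.073364
p(1.69) ≈ 0.0734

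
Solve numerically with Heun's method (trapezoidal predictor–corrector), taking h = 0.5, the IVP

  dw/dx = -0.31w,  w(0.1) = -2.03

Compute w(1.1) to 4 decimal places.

-1.4910

Heun: k1 = f(x_n, w_n); k2 = f(x_n + h, w_n + h·k1); w_{n+1} = w_n + (h/2)·(k1 + k2).
x=0.100000, w=-2.030000:
  k1 = f(0.100000, -2.030000) = 0.629300
  k2 = f(0.600000, -1.715350) = 0.531759
  w ← -2.030000 + (0.5/2)·(0.629300 + 0.531759) = -1.739735
x=0.600000, w=-1.739735:
  k1 = f(0.600000, -1.739735) = 0.539318
  k2 = f(1.100000, -1.470076) = 0.455724
  w ← -1.739735 + (0.5/2)·(0.539318 + 0.455724) = -1.490975
w(1.1) ≈ -1.4910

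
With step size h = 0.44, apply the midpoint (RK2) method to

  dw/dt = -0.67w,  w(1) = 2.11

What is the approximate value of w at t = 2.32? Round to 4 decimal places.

0.8854

Midpoint: k1 = f(t_n, w_n); k2 = f(t_n + h/2, w_n + (h/2)·k1); w_{n+1} = w_n + h·k2.
t=1.000000, w=2.110000:
  k1 = f(1.000000, 2.110000) = -1.413700
  k2 = f(1.220000, 1.798986) = -1.205321
  w ← 2.110000 + 0.44·(-1.205321) = 1.579659
t=1.440000, w=1.579659:
  k1 = f(1.440000, 1.579659) = -1.058371
  k2 = f(1.660000, 1.346817) = -0.902368
  w ← 1.579659 + 0.44·(-0.902368) = 1.182617
t=1.880000, w=1.182617:
  k1 = f(1.880000, 1.182617) = -0.792354
  k2 = f(2.100000, 1.008299) = -0.675561
  w ← 1.182617 + 0.44·(-0.675561) = 0.885371
w(2.32) ≈ 0.8854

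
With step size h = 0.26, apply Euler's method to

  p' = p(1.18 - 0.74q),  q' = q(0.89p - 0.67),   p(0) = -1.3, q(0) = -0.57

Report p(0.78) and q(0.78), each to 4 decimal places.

Euler on (p,q): p_{n+1} = p_n + h·p', q_{n+1} = q_n + h·q'.
0.000000: (-1.300000, -0.570000); f=(-2.082340, 1.041390) → (-1.841408, -0.299239)
0.260000: (-1.841408, -0.299239); f=(-2.580617, 0.690898) → (-2.512369, -0.119605)
0.520000: (-2.512369, -0.119605); f=(-3.186959, 0.347573) → (-3.340978, -0.029236)
(p(0.78), q(0.78)) ≈ (-3.3410, -0.0292)

-3.3410, -0.0292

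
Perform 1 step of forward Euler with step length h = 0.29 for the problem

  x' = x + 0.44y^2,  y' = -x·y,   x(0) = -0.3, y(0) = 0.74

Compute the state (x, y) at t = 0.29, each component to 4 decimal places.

-0.3171, 0.8044

Euler on (x,y): x_{n+1} = x_n + h·x', y_{n+1} = y_n + h·y'.
0.000000: (-0.300000, 0.740000); f=(-0.059056, 0.222000) → (-0.317126, 0.804380)
(x(0.29), y(0.29)) ≈ (-0.3171, 0.8044)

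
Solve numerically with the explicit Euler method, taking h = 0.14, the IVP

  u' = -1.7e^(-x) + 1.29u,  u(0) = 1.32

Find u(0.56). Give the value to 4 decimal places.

Euler: u_{n+1} = u_n + h·f(x_n, u_n).
x=0.000000, u=1.320000: f=0.002800 → u ← 1.320000 + 0.14·0.002800 = 1.320392
x=0.140000, u=1.320392: f=0.225397 → u ← 1.320392 + 0.14·0.225397 = 1.351948
x=0.280000, u=1.351948: f=0.459180 → u ← 1.351948 + 0.14·0.459180 = 1.416233
x=0.420000, u=1.416233: f=0.709961 → u ← 1.416233 + 0.14·0.709961 = 1.515627
u(0.56) ≈ 1.5156

1.5156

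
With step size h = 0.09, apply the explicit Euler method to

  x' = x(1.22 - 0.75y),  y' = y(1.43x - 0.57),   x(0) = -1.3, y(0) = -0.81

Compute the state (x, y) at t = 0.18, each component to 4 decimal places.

Euler on (x,y): x_{n+1} = x_n + h·x', y_{n+1} = y_n + h·y'.
0.000000: (-1.300000, -0.810000); f=(-2.375750, 1.967490) → (-1.513818, -0.632926)
0.090000: (-1.513818, -0.632926); f=(-2.565458, 1.730900) → (-1.744709, -0.477145)
(x(0.18), y(0.18)) ≈ (-1.7447, -0.4771)

-1.7447, -0.4771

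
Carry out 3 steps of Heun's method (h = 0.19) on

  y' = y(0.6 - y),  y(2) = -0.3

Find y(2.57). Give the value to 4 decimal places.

Heun: k1 = f(t_n, y_n); k2 = f(t_n + h, y_n + h·k1); y_{n+1} = y_n + (h/2)·(k1 + k2).
t=2.000000, y=-0.300000:
  k1 = f(2.000000, -0.300000) = -0.270000
  k2 = f(2.190000, -0.351300) = -0.334192
  y ← -0.300000 + (0.19/2)·(-0.270000 + (-0.334192)) = -0.357398
t=2.190000, y=-0.357398:
  k1 = f(2.190000, -0.357398) = -0.342172
  k2 = f(2.380000, -0.422411) = -0.431878
  y ← -0.357398 + (0.19/2)·(-0.342172 + (-0.431878)) = -0.430933
t=2.380000, y=-0.430933:
  k1 = f(2.380000, -0.430933) = -0.444263
  k2 = f(2.570000, -0.515343) = -0.574784
  y ← -0.430933 + (0.19/2)·(-0.444263 + (-0.574784)) = -0.527742
y(2.57) ≈ -0.5277

-0.5277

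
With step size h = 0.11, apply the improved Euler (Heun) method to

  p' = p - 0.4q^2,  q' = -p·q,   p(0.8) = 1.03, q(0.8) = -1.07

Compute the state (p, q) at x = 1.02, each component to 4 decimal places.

1.1921, -0.8402

Heun on (p,q): k1 = f(x_n, state_n); k2 = f(x_n + h, state_n + h·k1); state_{n+1} = state_n + (h/2)·(k1 + k2).
0.800000: (1.030000, -1.070000)
  k1 = (0.572040, 1.102100)
  predictor → (1.092924, -0.948769)
  k2 = (0.732859, 1.036933)
  → (1.101769, -0.952353)
0.910000: (1.101769, -0.952353)
  k1 = (0.738979, 1.049274)
  predictor → (1.183057, -0.836933)
  k2 = (0.902874, 0.990140)
  → (1.192071, -0.840185)
(p(1.02), q(1.02)) ≈ (1.1921, -0.8402)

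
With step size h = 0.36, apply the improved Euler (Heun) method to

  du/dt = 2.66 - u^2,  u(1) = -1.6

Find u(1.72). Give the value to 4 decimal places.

-1.3898

Heun: k1 = f(t_n, u_n); k2 = f(t_n + h, u_n + h·k1); u_{n+1} = u_n + (h/2)·(k1 + k2).
t=1.000000, u=-1.600000:
  k1 = f(1.000000, -1.600000) = 0.100000
  k2 = f(1.360000, -1.564000) = 0.213904
  u ← -1.600000 + (0.36/2)·(0.100000 + 0.213904) = -1.543497
t=1.360000, u=-1.543497:
  k1 = f(1.360000, -1.543497) = 0.277616
  k2 = f(1.720000, -1.443555) = 0.576148
  u ← -1.543497 + (0.36/2)·(0.277616 + 0.576148) = -1.389820
u(1.72) ≈ -1.3898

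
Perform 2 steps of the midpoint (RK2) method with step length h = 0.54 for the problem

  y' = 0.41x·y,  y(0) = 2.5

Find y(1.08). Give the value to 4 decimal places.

3.1530

Midpoint: k1 = f(x_n, y_n); k2 = f(x_n + h/2, y_n + (h/2)·k1); y_{n+1} = y_n + h·k2.
x=0.000000, y=2.500000:
  k1 = f(0.000000, 2.500000) = 0.000000
  k2 = f(0.270000, 2.500000) = 0.276750
  y ← 2.500000 + 0.54·0.276750 = 2.649445
x=0.540000, y=2.649445:
  k1 = f(0.540000, 2.649445) = 0.586587
  k2 = f(0.810000, 2.807824) = 0.932478
  y ← 2.649445 + 0.54·0.932478 = 3.152983
y(1.08) ≈ 3.1530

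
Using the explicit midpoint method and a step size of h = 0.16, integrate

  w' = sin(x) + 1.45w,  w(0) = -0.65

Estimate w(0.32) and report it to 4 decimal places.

-0.9731

Midpoint: k1 = f(x_n, w_n); k2 = f(x_n + h/2, w_n + (h/2)·k1); w_{n+1} = w_n + h·k2.
x=0.000000, w=-0.650000:
  k1 = f(0.000000, -0.650000) = -0.942500
  k2 = f(0.080000, -0.725400) = -0.971915
  w ← -0.650000 + 0.16·(-0.971915) = -0.805506
x=0.160000, w=-0.805506:
  k1 = f(0.160000, -0.805506) = -1.008666
  k2 = f(0.240000, -0.886200) = -1.047287
  w ← -0.805506 + 0.16·(-1.047287) = -0.973072
w(0.32) ≈ -0.9731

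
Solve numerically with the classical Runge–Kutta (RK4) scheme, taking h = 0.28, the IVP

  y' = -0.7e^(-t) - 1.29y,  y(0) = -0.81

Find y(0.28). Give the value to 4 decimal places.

-0.7067

RK4: k1 = f(t_n, y_n); k2 = f(t_n + h/2, y_n + (h/2)·k1); k3 = f(t_n + h/2, y_n + (h/2)·k2); k4 = f(t_n + h, y_n + h·k3); y_{n+1} = y_n + (h/6)·(k1 + 2k2 + 2k3 + k4).
t=0.000000, y=-0.810000:
  k1 = f(0.000000, -0.810000) = 0.344900
  k2 = f(0.140000, -0.761714) = 0.374060
  k3 = f(0.140000, -0.757632) = 0.368794
  k4 = f(0.280000, -0.706738) = 0.382643
  y ← -0.810000 + (0.28/6)·(k1 + 2k2 + 2k3 + k4) = -0.706715
y(0.28) ≈ -0.7067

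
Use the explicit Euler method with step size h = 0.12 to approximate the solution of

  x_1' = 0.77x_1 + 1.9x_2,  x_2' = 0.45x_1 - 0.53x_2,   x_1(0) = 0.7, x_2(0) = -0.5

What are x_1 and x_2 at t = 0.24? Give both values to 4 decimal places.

0.6127, -0.3679

Euler on (x_1,x_2): x_1_{n+1} = x_1_n + h·x_1', x_2_{n+1} = x_2_n + h·x_2'.
0.000000: (0.700000, -0.500000); f=(-0.411000, 0.580000) → (0.650680, -0.430400)
0.120000: (0.650680, -0.430400); f=(-0.316736, 0.520918) → (0.612672, -0.367890)
(x_1(0.24), x_2(0.24)) ≈ (0.6127, -0.3679)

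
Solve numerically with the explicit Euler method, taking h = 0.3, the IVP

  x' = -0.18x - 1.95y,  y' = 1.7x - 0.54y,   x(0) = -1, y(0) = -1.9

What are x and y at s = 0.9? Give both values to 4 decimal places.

Euler on (x,y): x_{n+1} = x_n + h·x', y_{n+1} = y_n + h·y'.
0.000000: (-1.000000, -1.900000); f=(3.885000, -0.674000) → (0.165500, -2.102200)
0.300000: (0.165500, -2.102200); f=(4.069500, 1.416538) → (1.386350, -1.677239)
0.600000: (1.386350, -1.677239); f=(3.021072, 3.262504) → (2.292672, -0.698487)
(x(0.9), y(0.9)) ≈ (2.2927, -0.6985)

2.2927, -0.6985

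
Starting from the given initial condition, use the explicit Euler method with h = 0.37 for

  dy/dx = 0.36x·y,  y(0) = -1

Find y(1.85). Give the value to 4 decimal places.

Euler: y_{n+1} = y_n + h·f(x_n, y_n).
x=0.000000, y=-1.000000: f=0.000000 → y ← -1.000000 + 0.37·0.000000 = -1.000000
x=0.370000, y=-1.000000: f=-0.133200 → y ← -1.000000 + 0.37·(-0.133200) = -1.049284
x=0.740000, y=-1.049284: f=-0.279529 → y ← -1.049284 + 0.37·(-0.279529) = -1.152710
x=1.110000, y=-1.152710: f=-0.460623 → y ← -1.152710 + 0.37·(-0.460623) = -1.323140
x=1.480000, y=-1.323140: f=-0.704969 → y ← -1.323140 + 0.37·(-0.704969) = -1.583979
y(1.85) ≈ -1.5840

-1.5840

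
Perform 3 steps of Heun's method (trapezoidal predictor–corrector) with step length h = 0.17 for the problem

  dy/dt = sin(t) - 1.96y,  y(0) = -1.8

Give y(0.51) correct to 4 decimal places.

Heun: k1 = f(t_n, y_n); k2 = f(t_n + h, y_n + h·k1); y_{n+1} = y_n + (h/2)·(k1 + k2).
t=0.000000, y=-1.800000:
  k1 = f(0.000000, -1.800000) = 3.528000
  k2 = f(0.170000, -1.200240) = 2.521653
  y ← -1.800000 + (0.17/2)·(3.528000 + 2.521653) = -1.285780
t=0.170000, y=-1.285780:
  k1 = f(0.170000, -1.285780) = 2.689310
  k2 = f(0.340000, -0.828597) = 1.957537
  y ← -1.285780 + (0.17/2)·(2.689310 + 1.957537) = -0.890798
t=0.340000, y=-0.890798:
  k1 = f(0.340000, -0.890798) = 2.079450
  k2 = f(0.510000, -0.537291) = 1.541268
  y ← -0.890798 + (0.17/2)·(2.079450 + 1.541268) = -0.583037
y(0.51) ≈ -0.5830

-0.5830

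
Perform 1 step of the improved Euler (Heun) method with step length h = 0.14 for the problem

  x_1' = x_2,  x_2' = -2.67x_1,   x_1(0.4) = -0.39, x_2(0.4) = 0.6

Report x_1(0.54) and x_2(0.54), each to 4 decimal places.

Heun on (x_1,x_2): k1 = f(x_n, state_n); k2 = f(x_n + h, state_n + h·k1); state_{n+1} = state_n + (h/2)·(k1 + k2).
0.400000: (-0.390000, 0.600000)
  k1 = (0.600000, 1.041300)
  predictor → (-0.306000, 0.745782)
  k2 = (0.745782, 0.817020)
  → (-0.295795, 0.730082)
(x_1(0.54), x_2(0.54)) ≈ (-0.2958, 0.7301)

-0.2958, 0.7301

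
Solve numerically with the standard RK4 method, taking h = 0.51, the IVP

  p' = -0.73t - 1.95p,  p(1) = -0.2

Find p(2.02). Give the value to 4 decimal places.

RK4: k1 = f(t_n, p_n); k2 = f(t_n + h/2, p_n + (h/2)·k1); k3 = f(t_n + h/2, p_n + (h/2)·k2); k4 = f(t_n + h, p_n + h·k3); p_{n+1} = p_n + (h/6)·(k1 + 2k2 + 2k3 + k4).
t=1.000000, p=-0.200000:
  k1 = f(1.000000, -0.200000) = -0.340000
  k2 = f(1.255000, -0.286700) = -0.357085
  k3 = f(1.255000, -0.291057) = -0.348589
  k4 = f(1.510000, -0.377781) = -0.365628
  p ← -0.200000 + (0.51/6)·(k1 + 2k2 + 2k3 + k4) = -0.379943
t=1.510000, p=-0.379943:
  k1 = f(1.510000, -0.379943) = -0.361411
  k2 = f(1.765000, -0.472103) = -0.367849
  k3 = f(1.765000, -0.473745) = -0.364648
  k4 = f(2.020000, -0.565913) = -0.371069
  p ← -0.379943 + (0.51/6)·(k1 + 2k2 + 2k3 + k4) = -0.566728
p(2.02) ≈ -0.5667

-0.5667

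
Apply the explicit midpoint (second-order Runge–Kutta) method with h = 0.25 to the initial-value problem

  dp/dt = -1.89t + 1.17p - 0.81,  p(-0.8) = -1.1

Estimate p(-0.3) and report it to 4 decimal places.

Midpoint: k1 = f(t_n, p_n); k2 = f(t_n + h/2, p_n + (h/2)·k1); p_{n+1} = p_n + h·k2.
t=-0.800000, p=-1.100000:
  k1 = f(-0.800000, -1.100000) = -0.585000
  k2 = f(-0.675000, -1.173125) = -0.906806
  p ← -1.100000 + 0.25·(-0.906806) = -1.326702
t=-0.550000, p=-1.326702:
  k1 = f(-0.550000, -1.326702) = -1.322741
  k2 = f(-0.425000, -1.492044) = -1.752442
  p ← -1.326702 + 0.25·(-1.752442) = -1.764812
p(-0.3) ≈ -1.7648

-1.7648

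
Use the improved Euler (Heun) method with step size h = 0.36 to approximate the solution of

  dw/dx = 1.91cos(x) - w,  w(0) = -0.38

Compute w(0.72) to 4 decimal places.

Heun: k1 = f(x_n, w_n); k2 = f(x_n + h, w_n + h·k1); w_{n+1} = w_n + (h/2)·(k1 + k2).
x=0.000000, w=-0.380000:
  k1 = f(0.000000, -0.380000) = 2.290000
  k2 = f(0.360000, 0.444400) = 1.343163
  w ← -0.380000 + (0.36/2)·(2.290000 + 1.343163) = 0.273969
x=0.360000, w=0.273969:
  k1 = f(0.360000, 0.273969) = 1.513594
  k2 = f(0.720000, 0.818863) = 0.617086
  w ← 0.273969 + (0.36/2)·(1.513594 + 0.617086) = 0.657492
w(0.72) ≈ 0.6575

0.6575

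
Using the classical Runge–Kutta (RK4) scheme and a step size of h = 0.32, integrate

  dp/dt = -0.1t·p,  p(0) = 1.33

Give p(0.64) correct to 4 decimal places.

1.3030

RK4: k1 = f(t_n, p_n); k2 = f(t_n + h/2, p_n + (h/2)·k1); k3 = f(t_n + h/2, p_n + (h/2)·k2); k4 = f(t_n + h, p_n + h·k3); p_{n+1} = p_n + (h/6)·(k1 + 2k2 + 2k3 + k4).
t=0.000000, p=1.330000:
  k1 = f(0.000000, 1.330000) = 0.000000
  k2 = f(0.160000, 1.330000) = -0.021280
  k3 = f(0.160000, 1.326595) = -0.021226
  k4 = f(0.320000, 1.323208) = -0.042343
  p ← 1.330000 + (0.32/6)·(k1 + 2k2 + 2k3 + k4) = 1.323208
t=0.320000, p=1.323208:
  k1 = f(0.320000, 1.323208) = -0.042343
  k2 = f(0.480000, 1.316433) = -0.063189
  k3 = f(0.480000, 1.313098) = -0.063029
  k4 = f(0.640000, 1.303039) = -0.083394
  p ← 1.323208 + (0.32/6)·(k1 + 2k2 + 2k3 + k4) = 1.303039
p(0.64) ≈ 1.3030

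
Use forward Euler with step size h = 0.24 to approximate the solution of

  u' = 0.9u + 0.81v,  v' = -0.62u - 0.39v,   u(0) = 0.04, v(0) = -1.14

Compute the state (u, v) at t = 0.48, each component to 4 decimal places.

-0.4124, -0.9162

Euler on (u,v): u_{n+1} = u_n + h·u', v_{n+1} = v_n + h·v'.
0.000000: (0.040000, -1.140000); f=(-0.887400, 0.419800) → (-0.172976, -1.039248)
0.240000: (-0.172976, -1.039248); f=(-0.997469, 0.512552) → (-0.412369, -0.916236)
(u(0.48), v(0.48)) ≈ (-0.4124, -0.9162)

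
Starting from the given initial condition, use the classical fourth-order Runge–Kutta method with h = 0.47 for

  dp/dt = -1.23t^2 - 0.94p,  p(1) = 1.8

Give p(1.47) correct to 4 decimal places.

0.4158

RK4: k1 = f(t_n, p_n); k2 = f(t_n + h/2, p_n + (h/2)·k1); k3 = f(t_n + h/2, p_n + (h/2)·k2); k4 = f(t_n + h, p_n + h·k3); p_{n+1} = p_n + (h/6)·(k1 + 2k2 + 2k3 + k4).
t=1.000000, p=1.800000:
  k1 = f(1.000000, 1.800000) = -2.922000
  k2 = f(1.235000, 1.113330) = -2.922557
  k3 = f(1.235000, 1.113199) = -2.922434
  k4 = f(1.470000, 0.426456) = -3.058776
  p ← 1.800000 + (0.47/6)·(k1 + 2k2 + 2k3 + k4) = 0.415791
p(1.47) ≈ 0.4158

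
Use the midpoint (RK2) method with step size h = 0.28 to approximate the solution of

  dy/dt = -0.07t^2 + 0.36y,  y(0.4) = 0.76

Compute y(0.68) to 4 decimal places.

0.8346

Midpoint: k1 = f(t_n, y_n); k2 = f(t_n + h/2, y_n + (h/2)·k1); y_{n+1} = y_n + h·k2.
t=0.400000, y=0.760000:
  k1 = f(0.400000, 0.760000) = 0.262400
  k2 = f(0.540000, 0.796736) = 0.266413
  y ← 0.760000 + 0.28·0.266413 = 0.834596
y(0.68) ≈ 0.8346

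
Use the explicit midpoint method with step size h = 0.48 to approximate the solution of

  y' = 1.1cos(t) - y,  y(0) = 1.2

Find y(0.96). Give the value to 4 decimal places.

1.0140

Midpoint: k1 = f(t_n, y_n); k2 = f(t_n + h/2, y_n + (h/2)·k1); y_{n+1} = y_n + h·k2.
t=0.000000, y=1.200000:
  k1 = f(0.000000, 1.200000) = -0.100000
  k2 = f(0.240000, 1.176000) = -0.107528
  y ← 1.200000 + 0.48·(-0.107528) = 1.148386
t=0.480000, y=1.148386:
  k1 = f(0.480000, 1.148386) = -0.172692
  k2 = f(0.720000, 1.106940) = -0.279954
  y ← 1.148386 + 0.48·(-0.279954) = 1.014009
y(0.96) ≈ 1.0140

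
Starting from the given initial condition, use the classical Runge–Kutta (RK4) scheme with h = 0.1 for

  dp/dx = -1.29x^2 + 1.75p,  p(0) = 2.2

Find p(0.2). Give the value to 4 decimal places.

3.1182

RK4: k1 = f(x_n, p_n); k2 = f(x_n + h/2, p_n + (h/2)·k1); k3 = f(x_n + h/2, p_n + (h/2)·k2); k4 = f(x_n + h, p_n + h·k3); p_{n+1} = p_n + (h/6)·(k1 + 2k2 + 2k3 + k4).
x=0.000000, p=2.200000:
  k1 = f(0.000000, 2.200000) = 3.850000
  k2 = f(0.050000, 2.392500) = 4.183650
  k3 = f(0.050000, 2.409183) = 4.212844
  k4 = f(0.100000, 2.621284) = 4.574348
  p ← 2.200000 + (0.1/6)·(k1 + 2k2 + 2k3 + k4) = 2.620289
x=0.100000, p=2.620289:
  k1 = f(0.100000, 2.620289) = 4.572606
  k2 = f(0.150000, 2.848919) = 4.956584
  k3 = f(0.150000, 2.868118) = 4.990182
  k4 = f(0.200000, 3.119307) = 5.407187
  p ← 2.620289 + (0.1/6)·(k1 + 2k2 + 2k3 + k4) = 3.118178
p(0.2) ≈ 3.1182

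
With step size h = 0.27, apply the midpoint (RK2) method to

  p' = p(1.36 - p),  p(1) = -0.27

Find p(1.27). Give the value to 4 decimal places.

-0.4203

Midpoint: k1 = f(t_n, p_n); k2 = f(t_n + h/2, p_n + (h/2)·k1); p_{n+1} = p_n + h·k2.
t=1.000000, p=-0.270000:
  k1 = f(1.000000, -0.270000) = -0.440100
  k2 = f(1.135000, -0.329414) = -0.556516
  p ← -0.270000 + 0.27·(-0.556516) = -0.420259
p(1.27) ≈ -0.4203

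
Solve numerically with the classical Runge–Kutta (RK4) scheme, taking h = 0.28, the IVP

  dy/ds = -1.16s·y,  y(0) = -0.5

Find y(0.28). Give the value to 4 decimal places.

-0.4778

RK4: k1 = f(s_n, y_n); k2 = f(s_n + h/2, y_n + (h/2)·k1); k3 = f(s_n + h/2, y_n + (h/2)·k2); k4 = f(s_n + h, y_n + h·k3); y_{n+1} = y_n + (h/6)·(k1 + 2k2 + 2k3 + k4).
s=0.000000, y=-0.500000:
  k1 = f(0.000000, -0.500000) = 0.000000
  k2 = f(0.140000, -0.500000) = 0.081200
  k3 = f(0.140000, -0.488632) = 0.079354
  k4 = f(0.280000, -0.477781) = 0.155183
  y ← -0.500000 + (0.28/6)·(k1 + 2k2 + 2k3 + k4) = -0.477773
y(0.28) ≈ -0.4778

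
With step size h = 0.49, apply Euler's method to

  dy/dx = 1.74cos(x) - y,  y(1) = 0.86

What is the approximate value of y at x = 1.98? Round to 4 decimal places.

0.5274

Euler: y_{n+1} = y_n + h·f(x_n, y_n).
x=1.000000, y=0.860000: f=0.080126 → y ← 0.860000 + 0.49·0.080126 = 0.899262
x=1.490000, y=0.899262: f=-0.758829 → y ← 0.899262 + 0.49·(-0.758829) = 0.527436
y(1.98) ≈ 0.5274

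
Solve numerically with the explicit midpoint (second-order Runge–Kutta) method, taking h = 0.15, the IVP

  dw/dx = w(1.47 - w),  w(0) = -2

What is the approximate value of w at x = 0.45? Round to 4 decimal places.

Midpoint: k1 = f(x_n, w_n); k2 = f(x_n + h/2, w_n + (h/2)·k1); w_{n+1} = w_n + h·k2.
x=0.000000, w=-2.000000:
  k1 = f(0.000000, -2.000000) = -6.940000
  k2 = f(0.075000, -2.520500) = -10.058055
  w ← -2.000000 + 0.15·(-10.058055) = -3.508708
x=0.150000, w=-3.508708:
  k1 = f(0.150000, -3.508708) = -17.468835
  k2 = f(0.225000, -4.818871) = -30.305257
  w ← -3.508708 + 0.15·(-30.305257) = -8.054497
x=0.300000, w=-8.054497:
  k1 = f(0.300000, -8.054497) = -76.715030
  k2 = f(0.375000, -13.808124) = -210.962234
  w ← -8.054497 + 0.15·(-210.962234) = -39.698832
w(0.45) ≈ -39.6988

-39.6988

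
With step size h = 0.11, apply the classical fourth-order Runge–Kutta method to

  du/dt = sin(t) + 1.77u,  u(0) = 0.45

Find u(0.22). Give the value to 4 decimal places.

RK4: k1 = f(t_n, u_n); k2 = f(t_n + h/2, u_n + (h/2)·k1); k3 = f(t_n + h/2, u_n + (h/2)·k2); k4 = f(t_n + h, u_n + h·k3); u_{n+1} = u_n + (h/6)·(k1 + 2k2 + 2k3 + k4).
t=0.000000, u=0.450000:
  k1 = f(0.000000, 0.450000) = 0.796500
  k2 = f(0.055000, 0.493808) = 0.929012
  k3 = f(0.055000, 0.501096) = 0.941912
  k4 = f(0.110000, 0.553610) = 1.089668
  u ← 0.450000 + (0.11/6)·(k1 + 2k2 + 2k3 + k4) = 0.553180
t=0.110000, u=0.553180:
  k1 = f(0.110000, 0.553180) = 1.088907
  k2 = f(0.165000, 0.613070) = 1.249387
  k3 = f(0.165000, 0.621897) = 1.265009
  k4 = f(0.220000, 0.692331) = 1.443656
  u ← 0.553180 + (0.11/6)·(k1 + 2k2 + 2k3 + k4) = 0.691805
u(0.22) ≈ 0.6918

0.6918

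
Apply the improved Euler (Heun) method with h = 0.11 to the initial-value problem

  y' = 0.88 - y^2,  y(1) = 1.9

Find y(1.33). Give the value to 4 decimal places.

Heun: k1 = f(s_n, y_n); k2 = f(s_n + h, y_n + h·k1); y_{n+1} = y_n + (h/2)·(k1 + k2).
s=1.000000, y=1.900000:
  k1 = f(1.000000, 1.900000) = -2.730000
  k2 = f(1.110000, 1.599700) = -1.679040
  y ← 1.900000 + (0.11/2)·(-2.730000 + (-1.679040)) = 1.657503
s=1.110000, y=1.657503:
  k1 = f(1.110000, 1.657503) = -1.867316
  k2 = f(1.220000, 1.452098) = -1.228589
  y ← 1.657503 + (0.11/2)·(-1.867316 + (-1.228589)) = 1.487228
s=1.220000, y=1.487228:
  k1 = f(1.220000, 1.487228) = -1.331847
  k2 = f(1.330000, 1.340725) = -0.917543
  y ← 1.487228 + (0.11/2)·(-1.331847 + (-0.917543)) = 1.363512
y(1.33) ≈ 1.3635

1.3635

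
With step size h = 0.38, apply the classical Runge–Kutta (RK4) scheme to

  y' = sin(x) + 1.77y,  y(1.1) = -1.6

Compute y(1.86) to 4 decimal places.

RK4: k1 = f(x_n, y_n); k2 = f(x_n + h/2, y_n + (h/2)·k1); k3 = f(x_n + h/2, y_n + (h/2)·k2); k4 = f(x_n + h, y_n + h·k3); y_{n+1} = y_n + (h/6)·(k1 + 2k2 + 2k3 + k4).
x=1.100000, y=-1.600000:
  k1 = f(1.100000, -1.600000) = -1.940793
  k2 = f(1.290000, -1.968751) = -2.523854
  k3 = f(1.290000, -2.079532) = -2.719937
  k4 = f(1.480000, -2.633576) = -3.665549
  y ← -1.600000 + (0.38/6)·(k1 + 2k2 + 2k3 + k4) = -2.619282
x=1.480000, y=-2.619282:
  k1 = f(1.480000, -2.619282) = -3.640248
  k2 = f(1.670000, -3.310929) = -4.865261
  k3 = f(1.670000, -3.543681) = -5.277232
  k4 = f(1.860000, -4.624630) = -7.227124
  y ← -2.619282 + (0.38/6)·(k1 + 2k2 + 2k3 + k4) = -4.592264
y(1.86) ≈ -4.5923

-4.5923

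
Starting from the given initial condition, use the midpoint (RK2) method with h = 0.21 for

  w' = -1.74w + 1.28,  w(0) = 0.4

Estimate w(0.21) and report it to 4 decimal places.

0.5002

Midpoint: k1 = f(x_n, w_n); k2 = f(x_n + h/2, w_n + (h/2)·k1); w_{n+1} = w_n + h·k2.
x=0.000000, w=0.400000:
  k1 = f(0.000000, 0.400000) = 0.584000
  k2 = f(0.105000, 0.461320) = 0.477303
  w ← 0.400000 + 0.21·0.477303 = 0.500234
w(0.21) ≈ 0.5002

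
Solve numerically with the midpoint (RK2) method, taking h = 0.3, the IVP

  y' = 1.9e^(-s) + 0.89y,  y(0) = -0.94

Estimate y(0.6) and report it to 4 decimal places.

Midpoint: k1 = f(s_n, y_n); k2 = f(s_n + h/2, y_n + (h/2)·k1); y_{n+1} = y_n + h·k2.
s=0.000000, y=-0.940000:
  k1 = f(0.000000, -0.940000) = 1.063400
  k2 = f(0.150000, -0.780490) = 0.940709
  y ← -0.940000 + 0.3·0.940709 = -0.657787
s=0.300000, y=-0.657787:
  k1 = f(0.300000, -0.657787) = 0.822124
  k2 = f(0.450000, -0.534469) = 0.735816
  y ← -0.657787 + 0.3·0.735816 = -0.437042
y(0.6) ≈ -0.4370

-0.4370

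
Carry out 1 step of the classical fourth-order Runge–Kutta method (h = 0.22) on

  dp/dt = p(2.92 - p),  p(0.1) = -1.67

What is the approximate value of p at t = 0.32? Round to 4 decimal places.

RK4: k1 = f(t_n, p_n); k2 = f(t_n + h/2, p_n + (h/2)·k1); k3 = f(t_n + h/2, p_n + (h/2)·k2); k4 = f(t_n + h, p_n + h·k3); p_{n+1} = p_n + (h/6)·(k1 + 2k2 + 2k3 + k4).
t=0.100000, p=-1.670000:
  k1 = f(0.100000, -1.670000) = -7.665300
  k2 = f(0.210000, -2.513183) = -13.654583
  k3 = f(0.210000, -3.172004) = -19.323862
  k4 = f(0.320000, -5.921250) = -52.351248
  p ← -1.670000 + (0.22/6)·(k1 + 2k2 + 2k3 + k4) = -6.289026
p(0.32) ≈ -6.2890

-6.2890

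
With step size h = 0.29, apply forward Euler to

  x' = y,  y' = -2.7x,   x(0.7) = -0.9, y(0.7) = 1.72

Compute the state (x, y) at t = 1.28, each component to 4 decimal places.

0.3020, 2.7388

Euler on (x,y): x_{n+1} = x_n + h·x', y_{n+1} = y_n + h·y'.
0.700000: (-0.900000, 1.720000); f=(1.720000, 2.430000) → (-0.401200, 2.424700)
0.990000: (-0.401200, 2.424700); f=(2.424700, 1.083240) → (0.301963, 2.738840)
(x(1.28), y(1.28)) ≈ (0.3020, 2.7388)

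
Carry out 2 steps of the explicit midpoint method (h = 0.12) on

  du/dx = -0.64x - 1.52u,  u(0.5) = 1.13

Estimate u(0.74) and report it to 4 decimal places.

0.7056

Midpoint: k1 = f(x_n, u_n); k2 = f(x_n + h/2, u_n + (h/2)·k1); u_{n+1} = u_n + h·k2.
x=0.500000, u=1.130000:
  k1 = f(0.500000, 1.130000) = -2.037600
  k2 = f(0.560000, 1.007744) = -1.890171
  u ← 1.130000 + 0.12·(-1.890171) = 0.903179
x=0.620000, u=0.903179:
  k1 = f(0.620000, 0.903179) = -1.769633
  k2 = f(0.680000, 0.797002) = -1.646642
  u ← 0.903179 + 0.12·(-1.646642) = 0.705582
u(0.74) ≈ 0.7056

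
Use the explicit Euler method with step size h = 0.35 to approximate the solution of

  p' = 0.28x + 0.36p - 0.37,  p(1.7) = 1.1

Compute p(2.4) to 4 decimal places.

1.5078

Euler: p_{n+1} = p_n + h·f(x_n, p_n).
x=1.700000, p=1.100000: f=0.502000 → p ← 1.100000 + 0.35·0.502000 = 1.275700
x=2.050000, p=1.275700: f=0.663252 → p ← 1.275700 + 0.35·0.663252 = 1.507838
p(2.4) ≈ 1.5078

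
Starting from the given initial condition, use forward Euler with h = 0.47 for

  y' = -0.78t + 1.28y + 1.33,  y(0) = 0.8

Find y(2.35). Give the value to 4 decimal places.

15.2326

Euler: y_{n+1} = y_n + h·f(t_n, y_n).
t=0.000000, y=0.800000: f=2.354000 → y ← 0.800000 + 0.47·2.354000 = 1.906380
t=0.470000, y=1.906380: f=3.403566 → y ← 1.906380 + 0.47·3.403566 = 3.506056
t=0.940000, y=3.506056: f=5.084552 → y ← 3.506056 + 0.47·5.084552 = 5.895796
t=1.410000, y=5.895796: f=7.776818 → y ← 5.895796 + 0.47·7.776818 = 9.550900
t=1.880000, y=9.550900: f=12.088752 → y ← 9.550900 + 0.47·12.088752 = 15.232614
y(2.35) ≈ 15.2326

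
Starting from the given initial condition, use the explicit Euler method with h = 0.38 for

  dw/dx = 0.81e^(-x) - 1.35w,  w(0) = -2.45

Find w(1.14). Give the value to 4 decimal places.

0.0365

Euler: w_{n+1} = w_n + h·f(x_n, w_n).
x=0.000000, w=-2.450000: f=4.117500 → w ← -2.450000 + 0.38·4.117500 = -0.885350
x=0.380000, w=-0.885350: f=1.749150 → w ← -0.885350 + 0.38·1.749150 = -0.220673
x=0.760000, w=-0.220673: f=0.676718 → w ← -0.220673 + 0.38·0.676718 = 0.036480
w(1.14) ≈ 0.0365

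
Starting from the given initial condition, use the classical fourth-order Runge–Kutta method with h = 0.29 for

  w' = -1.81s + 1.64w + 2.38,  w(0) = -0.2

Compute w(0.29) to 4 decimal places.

0.4721

RK4: k1 = f(s_n, w_n); k2 = f(s_n + h/2, w_n + (h/2)·k1); k3 = f(s_n + h/2, w_n + (h/2)·k2); k4 = f(s_n + h, w_n + h·k3); w_{n+1} = w_n + (h/6)·(k1 + 2k2 + 2k3 + k4).
s=0.000000, w=-0.200000:
  k1 = f(0.000000, -0.200000) = 2.052000
  k2 = f(0.145000, 0.097540) = 2.277516
  k3 = f(0.145000, 0.130240) = 2.331143
  k4 = f(0.290000, 0.476032) = 2.635792
  w ← -0.200000 + (0.29/6)·(k1 + 2k2 + 2k3 + k4) = 0.472080
w(0.29) ≈ 0.4721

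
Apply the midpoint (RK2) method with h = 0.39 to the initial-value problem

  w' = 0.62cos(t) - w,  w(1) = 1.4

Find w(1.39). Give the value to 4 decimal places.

1.0237

Midpoint: k1 = f(t_n, w_n); k2 = f(t_n + h/2, w_n + (h/2)·k1); w_{n+1} = w_n + h·k2.
t=1.000000, w=1.400000:
  k1 = f(1.000000, 1.400000) = -1.065013
  k2 = f(1.195000, 1.192323) = -0.964774
  w ← 1.400000 + 0.39·(-0.964774) = 1.023738
w(1.39) ≈ 1.0237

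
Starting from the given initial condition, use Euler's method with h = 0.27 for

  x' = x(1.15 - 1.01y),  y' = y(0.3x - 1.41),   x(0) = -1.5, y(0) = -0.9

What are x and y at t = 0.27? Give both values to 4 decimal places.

-2.3339, -0.4480

Euler on (x,y): x_{n+1} = x_n + h·x', y_{n+1} = y_n + h·y'.
0.000000: (-1.500000, -0.900000); f=(-3.088500, 1.674000) → (-2.333895, -0.448020)
(x(0.27), y(0.27)) ≈ (-2.3339, -0.4480)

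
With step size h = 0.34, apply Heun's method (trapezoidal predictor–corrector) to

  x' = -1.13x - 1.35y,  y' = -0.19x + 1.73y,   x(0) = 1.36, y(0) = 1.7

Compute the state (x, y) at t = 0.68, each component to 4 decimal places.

Heun on (x,y): k1 = f(t_n, state_n); k2 = f(t_n + h, state_n + h·k1); state_{n+1} = state_n + (h/2)·(k1 + k2).
0.000000: (1.360000, 1.700000)
  k1 = (-3.831800, 2.682600)
  predictor → (0.057188, 2.612084)
  k2 = (-3.590936, 4.508040)
  → (0.098135, 2.922409)
0.340000: (0.098135, 2.922409)
  k1 = (-4.056144, 5.037121)
  predictor → (-1.280954, 4.635030)
  k2 = (-4.809812, 8.261983)
  → (-1.409078, 5.183257)
(x(0.68), y(0.68)) ≈ (-1.4091, 5.1833)

-1.4091, 5.1833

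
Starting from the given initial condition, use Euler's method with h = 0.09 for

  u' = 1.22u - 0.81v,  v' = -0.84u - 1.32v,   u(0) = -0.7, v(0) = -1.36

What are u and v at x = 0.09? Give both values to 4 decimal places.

Euler on (u,v): u_{n+1} = u_n + h·u', v_{n+1} = v_n + h·v'.
0.000000: (-0.700000, -1.360000); f=(0.247600, 2.383200) → (-0.677716, -1.145512)
(u(0.09), v(0.09)) ≈ (-0.6777, -1.1455)

-0.6777, -1.1455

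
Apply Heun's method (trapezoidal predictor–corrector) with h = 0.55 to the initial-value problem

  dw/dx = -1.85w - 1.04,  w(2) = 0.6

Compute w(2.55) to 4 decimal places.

Heun: k1 = f(x_n, w_n); k2 = f(x_n + h, w_n + h·k1); w_{n+1} = w_n + (h/2)·(k1 + k2).
x=2.000000, w=0.600000:
  k1 = f(2.000000, 0.600000) = -2.150000
  k2 = f(2.550000, -0.582500) = 0.037625
  w ← 0.600000 + (0.55/2)·(-2.150000 + 0.037625) = 0.019097
w(2.55) ≈ 0.0191

0.0191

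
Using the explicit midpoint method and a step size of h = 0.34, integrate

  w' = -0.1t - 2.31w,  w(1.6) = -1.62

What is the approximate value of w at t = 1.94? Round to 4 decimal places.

-0.8861

Midpoint: k1 = f(t_n, w_n); k2 = f(t_n + h/2, w_n + (h/2)·k1); w_{n+1} = w_n + h·k2.
t=1.600000, w=-1.620000:
  k1 = f(1.600000, -1.620000) = 3.582200
  k2 = f(1.770000, -1.011026) = 2.158470
  w ← -1.620000 + 0.34·2.158470 = -0.886120
w(1.94) ≈ -0.8861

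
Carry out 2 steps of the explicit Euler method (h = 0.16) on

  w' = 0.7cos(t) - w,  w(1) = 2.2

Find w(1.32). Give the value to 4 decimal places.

1.6479

Euler: w_{n+1} = w_n + h·f(t_n, w_n).
t=1.000000, w=2.200000: f=-1.821788 → w ← 2.200000 + 0.16·(-1.821788) = 1.908514
t=1.160000, w=1.908514: f=-1.628976 → w ← 1.908514 + 0.16·(-1.628976) = 1.647878
w(1.32) ≈ 1.6479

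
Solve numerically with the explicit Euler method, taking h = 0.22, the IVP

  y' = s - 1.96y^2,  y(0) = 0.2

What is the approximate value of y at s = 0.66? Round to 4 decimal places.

Euler: y_{n+1} = y_n + h·f(s_n, y_n).
s=0.000000, y=0.200000: f=-0.078400 → y ← 0.200000 + 0.22·(-0.078400) = 0.182752
s=0.220000, y=0.182752: f=0.154539 → y ← 0.182752 + 0.22·0.154539 = 0.216751
s=0.440000, y=0.216751: f=0.347918 → y ← 0.216751 + 0.22·0.347918 = 0.293293
y(0.66) ≈ 0.2933

0.2933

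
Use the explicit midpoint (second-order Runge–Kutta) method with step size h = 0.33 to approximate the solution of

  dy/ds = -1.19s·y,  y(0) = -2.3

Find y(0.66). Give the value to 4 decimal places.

-1.7599

Midpoint: k1 = f(s_n, y_n); k2 = f(s_n + h/2, y_n + (h/2)·k1); y_{n+1} = y_n + h·k2.
s=0.000000, y=-2.300000:
  k1 = f(0.000000, -2.300000) = 0.000000
  k2 = f(0.165000, -2.300000) = 0.451605
  y ← -2.300000 + 0.33·0.451605 = -2.150970
s=0.330000, y=-2.150970:
  k1 = f(0.330000, -2.150970) = 0.844686
  k2 = f(0.495000, -2.011597) = 1.184931
  y ← -2.150970 + 0.33·1.184931 = -1.759943
y(0.66) ≈ -1.7599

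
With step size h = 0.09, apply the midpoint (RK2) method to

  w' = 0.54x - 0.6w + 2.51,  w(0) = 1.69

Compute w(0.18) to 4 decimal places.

1.9536

Midpoint: k1 = f(x_n, w_n); k2 = f(x_n + h/2, w_n + (h/2)·k1); w_{n+1} = w_n + h·k2.
x=0.000000, w=1.690000:
  k1 = f(0.000000, 1.690000) = 1.496000
  k2 = f(0.045000, 1.757320) = 1.479908
  w ← 1.690000 + 0.09·1.479908 = 1.823192
x=0.090000, w=1.823192:
  k1 = f(0.090000, 1.823192) = 1.464685
  k2 = f(0.135000, 1.889103) = 1.449438
  w ← 1.823192 + 0.09·1.449438 = 1.953641
w(0.18) ≈ 1.9536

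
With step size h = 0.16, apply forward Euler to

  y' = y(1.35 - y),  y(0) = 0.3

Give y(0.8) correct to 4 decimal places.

0.6035

Euler: y_{n+1} = y_n + h·f(t_n, y_n).
t=0.000000, y=0.300000: f=0.315000 → y ← 0.300000 + 0.16·0.315000 = 0.350400
t=0.160000, y=0.350400: f=0.350260 → y ← 0.350400 + 0.16·0.350260 = 0.406442
t=0.320000, y=0.406442: f=0.383501 → y ← 0.406442 + 0.16·0.383501 = 0.467802
t=0.480000, y=0.467802: f=0.412694 → y ← 0.467802 + 0.16·0.412694 = 0.533833
t=0.640000, y=0.533833: f=0.435697 → y ← 0.533833 + 0.16·0.435697 = 0.603544
y(0.8) ≈ 0.6035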